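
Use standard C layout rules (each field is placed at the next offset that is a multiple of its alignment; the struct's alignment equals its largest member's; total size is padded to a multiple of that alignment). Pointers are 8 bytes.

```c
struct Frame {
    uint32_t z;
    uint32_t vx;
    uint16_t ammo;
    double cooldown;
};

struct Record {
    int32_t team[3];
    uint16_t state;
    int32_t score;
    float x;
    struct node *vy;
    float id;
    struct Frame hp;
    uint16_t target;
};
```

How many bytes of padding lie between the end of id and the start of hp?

Frame: @0: z [4B, align 4] → 4; @4: vx [4B, align 4] → 8; @8: ammo [2B, align 2] → 10; +6 pad (align 8); @16: cooldown [8B, align 8] → 24; size 24, align 8
@0: team [12B, align 4] → 12
@12: state [2B, align 2] → 14
+2 pad (align 4)
@16: score [4B, align 4] → 20
@20: x [4B, align 4] → 24
@24: vy [8B, align 8] → 32
@32: id [4B, align 4] → 36
+4 pad (align 8)
@40: hp [24B, align 8] → 64

4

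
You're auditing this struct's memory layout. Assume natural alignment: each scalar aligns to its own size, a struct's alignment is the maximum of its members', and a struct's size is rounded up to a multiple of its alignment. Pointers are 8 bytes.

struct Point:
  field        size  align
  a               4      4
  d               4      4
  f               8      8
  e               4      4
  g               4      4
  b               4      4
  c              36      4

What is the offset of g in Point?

@0: a [4B, align 4] → 4
@4: d [4B, align 4] → 8
@8: f [8B, align 8] → 16
@16: e [4B, align 4] → 20
@20: g [4B, align 4] → 24

20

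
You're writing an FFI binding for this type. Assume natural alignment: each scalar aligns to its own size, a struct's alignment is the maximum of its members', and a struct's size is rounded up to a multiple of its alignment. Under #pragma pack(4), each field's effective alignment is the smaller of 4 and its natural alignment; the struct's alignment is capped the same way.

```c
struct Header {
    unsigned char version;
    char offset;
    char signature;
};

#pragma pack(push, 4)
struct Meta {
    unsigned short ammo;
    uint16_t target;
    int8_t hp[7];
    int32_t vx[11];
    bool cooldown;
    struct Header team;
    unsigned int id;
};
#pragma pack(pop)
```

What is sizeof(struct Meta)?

Header: version at 0 (size 1, align 1) → ends 1; offset at 1 (size 1, align 1) → ends 2; signature at 2 (size 1, align 1) → ends 3; total 3 bytes, alignment 1
ammo at 0 (size 2, align 2) → ends 2
target at 2 (size 2, align 2) → ends 4
hp at 4 (size 7, align 1) → ends 11
pad 1 to align 4 for vx
vx at 12 (size 44, align 4) → ends 56
cooldown at 56 (size 1, align 1) → ends 57
team at 57 (size 3, align 1) → ends 60
id at 60 (size 4, align 4) → ends 64
total 64 bytes, alignment 4

64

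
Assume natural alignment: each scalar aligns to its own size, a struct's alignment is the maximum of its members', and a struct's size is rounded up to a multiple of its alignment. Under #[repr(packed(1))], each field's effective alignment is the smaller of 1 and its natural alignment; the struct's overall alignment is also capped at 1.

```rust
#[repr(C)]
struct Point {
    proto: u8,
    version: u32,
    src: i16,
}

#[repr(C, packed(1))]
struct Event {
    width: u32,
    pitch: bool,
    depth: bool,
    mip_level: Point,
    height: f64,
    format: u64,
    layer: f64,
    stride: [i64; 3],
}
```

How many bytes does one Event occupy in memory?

66

Point: 0..1  proto  (1B, 1-aligned); 1..4  -- padding (3B); 4..8  version  (4B, 4-aligned); 8..10  src  (2B, 2-aligned); 10..12  -- tail padding (2B); sizeof = 12, alignof = 4
0..4  width  (4B, 1-aligned)
4..5  pitch  (1B, 1-aligned)
5..6  depth  (1B, 1-aligned)
6..18  mip_level  (12B, 1-aligned)
18..26  height  (8B, 1-aligned)
26..34  format  (8B, 1-aligned)
34..42  layer  (8B, 1-aligned)
42..66  stride  (24B, 1-aligned)
sizeof = 66, alignof = 1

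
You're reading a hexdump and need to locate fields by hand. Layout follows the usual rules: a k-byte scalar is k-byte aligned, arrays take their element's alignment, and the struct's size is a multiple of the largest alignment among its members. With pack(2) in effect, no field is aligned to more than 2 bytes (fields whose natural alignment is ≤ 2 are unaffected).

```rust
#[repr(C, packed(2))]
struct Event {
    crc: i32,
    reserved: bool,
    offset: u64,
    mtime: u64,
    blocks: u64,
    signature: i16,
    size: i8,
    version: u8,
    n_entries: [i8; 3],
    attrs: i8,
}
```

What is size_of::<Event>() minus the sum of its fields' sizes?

1

crc at 0 (size 4, align 2) → ends 4
reserved at 4 (size 1, align 1) → ends 5
pad 1 to align 2 for offset
offset at 6 (size 8, align 2) → ends 14
mtime at 14 (size 8, align 2) → ends 22
blocks at 22 (size 8, align 2) → ends 30
signature at 30 (size 2, align 2) → ends 32
size at 32 (size 1, align 1) → ends 33
version at 33 (size 1, align 1) → ends 34
n_entries at 34 (size 3, align 1) → ends 37
attrs at 37 (size 1, align 1) → ends 38
total 38 bytes, alignment 2
data bytes 37, size 38 → padding 1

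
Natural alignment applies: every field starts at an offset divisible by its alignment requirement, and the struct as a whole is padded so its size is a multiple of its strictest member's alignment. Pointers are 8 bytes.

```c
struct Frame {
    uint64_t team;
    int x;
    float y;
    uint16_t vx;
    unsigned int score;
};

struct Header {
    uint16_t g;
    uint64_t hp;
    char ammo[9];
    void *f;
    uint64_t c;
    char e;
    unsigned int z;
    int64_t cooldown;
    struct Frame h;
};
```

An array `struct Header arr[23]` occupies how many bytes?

2024

Frame: 0..8  team  (8B, 8-aligned); 8..12  x  (4B, 4-aligned); 12..16  y  (4B, 4-aligned); 16..18  vx  (2B, 2-aligned); 18..20  -- padding (2B); 20..24  score  (4B, 4-aligned); sizeof = 24, alignof = 8
0..2  g  (2B, 2-aligned)
2..8  -- padding (6B)
8..16  hp  (8B, 8-aligned)
16..25  ammo  (9B, 1-aligned)
25..32  -- padding (7B)
32..40  f  (8B, 8-aligned)
40..48  c  (8B, 8-aligned)
48..49  e  (1B, 1-aligned)
49..52  -- padding (3B)
52..56  z  (4B, 4-aligned)
56..64  cooldown  (8B, 8-aligned)
64..88  h  (24B, 8-aligned)
sizeof = 88, alignof = 8
array of 23: 23 × 88 = 2024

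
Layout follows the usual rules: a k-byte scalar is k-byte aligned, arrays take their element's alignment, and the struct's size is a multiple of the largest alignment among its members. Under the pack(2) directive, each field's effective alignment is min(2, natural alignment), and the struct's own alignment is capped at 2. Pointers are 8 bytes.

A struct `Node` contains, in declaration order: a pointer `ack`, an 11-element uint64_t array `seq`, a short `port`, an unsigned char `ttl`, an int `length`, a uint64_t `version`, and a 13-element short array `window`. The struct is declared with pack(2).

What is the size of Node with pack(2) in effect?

ack at 0 (size 8, align 2) → ends 8
seq at 8 (size 88, align 2) → ends 96
port at 96 (size 2, align 2) → ends 98
ttl at 98 (size 1, align 1) → ends 99
pad 1 to align 2 for length
length at 100 (size 4, align 2) → ends 104
version at 104 (size 8, align 2) → ends 112
window at 112 (size 26, align 2) → ends 138
total 138 bytes, alignment 2

138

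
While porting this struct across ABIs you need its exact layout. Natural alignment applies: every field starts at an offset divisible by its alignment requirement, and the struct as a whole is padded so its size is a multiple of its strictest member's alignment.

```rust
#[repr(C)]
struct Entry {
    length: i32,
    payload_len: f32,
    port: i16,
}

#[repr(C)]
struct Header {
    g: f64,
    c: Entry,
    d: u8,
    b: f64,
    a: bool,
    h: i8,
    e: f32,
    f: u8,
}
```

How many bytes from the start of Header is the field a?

Entry: 0..4  length  (4B, 4-aligned); 4..8  payload_len  (4B, 4-aligned); 8..10  port  (2B, 2-aligned); 10..12  -- tail padding (2B); sizeof = 12, alignof = 4
0..8  g  (8B, 8-aligned)
8..20  c  (12B, 4-aligned)
20..21  d  (1B, 1-aligned)
21..24  -- padding (3B)
24..32  b  (8B, 8-aligned)
32..33  a  (1B, 1-aligned)

32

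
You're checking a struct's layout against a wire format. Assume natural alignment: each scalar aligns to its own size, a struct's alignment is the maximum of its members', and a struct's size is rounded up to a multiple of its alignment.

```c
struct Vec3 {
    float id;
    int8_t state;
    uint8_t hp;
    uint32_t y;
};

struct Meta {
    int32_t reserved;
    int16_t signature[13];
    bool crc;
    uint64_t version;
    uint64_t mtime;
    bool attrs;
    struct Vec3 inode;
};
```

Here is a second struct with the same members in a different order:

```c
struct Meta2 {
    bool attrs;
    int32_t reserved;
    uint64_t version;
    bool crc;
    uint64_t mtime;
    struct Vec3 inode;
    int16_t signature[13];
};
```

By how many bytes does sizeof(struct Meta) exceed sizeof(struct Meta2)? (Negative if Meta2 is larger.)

-8

Vec3: @0: id [4B, align 4] → 4; @4: state [1B, align 1] → 5; @5: hp [1B, align 1] → 6; +2 pad (align 4); @8: y [4B, align 4] → 12; size 12, align 4
@0: reserved [4B, align 4] → 4
@4: signature [26B, align 2] → 30
@30: crc [1B, align 1] → 31
+1 pad (align 8)
@32: version [8B, align 8] → 40
@40: mtime [8B, align 8] → 48
@48: attrs [1B, align 1] → 49
+3 pad (align 4)
@52: inode [12B, align 4] → 64
size 64, align 8
— Meta2 —
@0: attrs [1B, align 1] → 1
+3 pad (align 4)
@4: reserved [4B, align 4] → 8
@8: version [8B, align 8] → 16
@16: crc [1B, align 1] → 17
+7 pad (align 8)
@24: mtime [8B, align 8] → 32
@32: inode [12B, align 4] → 44
@44: signature [26B, align 2] → 70
+2 tail pad (align 8)
size 72, align 8
64 − 72 = -8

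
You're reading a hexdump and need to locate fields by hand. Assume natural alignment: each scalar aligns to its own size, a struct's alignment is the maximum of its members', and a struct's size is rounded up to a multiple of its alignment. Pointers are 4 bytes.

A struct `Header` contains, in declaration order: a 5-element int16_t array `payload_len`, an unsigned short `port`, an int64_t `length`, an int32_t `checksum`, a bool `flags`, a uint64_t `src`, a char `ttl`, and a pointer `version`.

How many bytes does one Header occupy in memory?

@0: payload_len [10B, align 2] → 10
@10: port [2B, align 2] → 12
+4 pad (align 8)
@16: length [8B, align 8] → 24
@24: checksum [4B, align 4] → 28
@28: flags [1B, align 1] → 29
+3 pad (align 8)
@32: src [8B, align 8] → 40
@40: ttl [1B, align 1] → 41
+3 pad (align 4)
@44: version [4B, align 4] → 48
size 48, align 8

48 bytes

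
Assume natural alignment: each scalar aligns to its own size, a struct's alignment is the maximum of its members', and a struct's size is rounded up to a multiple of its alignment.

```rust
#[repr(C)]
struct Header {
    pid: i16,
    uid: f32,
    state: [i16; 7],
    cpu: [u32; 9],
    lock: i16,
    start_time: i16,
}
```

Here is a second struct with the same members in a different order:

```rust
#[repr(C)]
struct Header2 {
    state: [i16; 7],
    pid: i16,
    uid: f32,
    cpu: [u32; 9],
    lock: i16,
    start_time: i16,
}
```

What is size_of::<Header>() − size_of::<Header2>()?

4

0..2  pid  (2B, 2-aligned)
2..4  -- padding (2B)
4..8  uid  (4B, 4-aligned)
8..22  state  (14B, 2-aligned)
22..24  -- padding (2B)
24..60  cpu  (36B, 4-aligned)
60..62  lock  (2B, 2-aligned)
62..64  start_time  (2B, 2-aligned)
sizeof = 64, alignof = 4
— Header2 —
0..14  state  (14B, 2-aligned)
14..16  pid  (2B, 2-aligned)
16..20  uid  (4B, 4-aligned)
20..56  cpu  (36B, 4-aligned)
56..58  lock  (2B, 2-aligned)
58..60  start_time  (2B, 2-aligned)
sizeof = 60, alignof = 4
64 − 60 = 4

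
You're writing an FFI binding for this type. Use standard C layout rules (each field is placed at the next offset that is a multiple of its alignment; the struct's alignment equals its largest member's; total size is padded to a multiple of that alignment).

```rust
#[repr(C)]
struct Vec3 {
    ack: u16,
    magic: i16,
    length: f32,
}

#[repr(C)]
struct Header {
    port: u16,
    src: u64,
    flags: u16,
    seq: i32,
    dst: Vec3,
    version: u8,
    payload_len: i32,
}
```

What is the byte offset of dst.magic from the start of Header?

26

Vec3: ack at 0 (size 2, align 2) → ends 2; magic at 2 (size 2, align 2) → ends 4; length at 4 (size 4, align 4) → ends 8; total 8 bytes, alignment 4
port at 0 (size 2, align 2) → ends 2
pad 6 to align 8 for src
src at 8 (size 8, align 8) → ends 16
flags at 16 (size 2, align 2) → ends 18
pad 2 to align 4 for seq
seq at 20 (size 4, align 4) → ends 24
dst at 24 (size 8, align 4) → ends 32
within Vec3: magic at 2
24 + 2 = 26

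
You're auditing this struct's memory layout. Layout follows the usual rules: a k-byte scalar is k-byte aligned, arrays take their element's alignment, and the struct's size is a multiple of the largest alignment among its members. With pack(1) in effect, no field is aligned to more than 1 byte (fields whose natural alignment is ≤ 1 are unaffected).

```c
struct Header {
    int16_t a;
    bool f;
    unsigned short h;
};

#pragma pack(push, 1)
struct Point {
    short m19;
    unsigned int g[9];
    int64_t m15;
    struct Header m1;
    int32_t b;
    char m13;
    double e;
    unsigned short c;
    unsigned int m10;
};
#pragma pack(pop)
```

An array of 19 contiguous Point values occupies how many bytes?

1349

Header: 0..2  a  (2B, 2-aligned); 2..3  f  (1B, 1-aligned); 3..4  -- padding (1B); 4..6  h  (2B, 2-aligned); sizeof = 6, alignof = 2
0..2  m19  (2B, 1-aligned)
2..38  g  (36B, 1-aligned)
38..46  m15  (8B, 1-aligned)
46..52  m1  (6B, 1-aligned)
52..56  b  (4B, 1-aligned)
56..57  m13  (1B, 1-aligned)
57..65  e  (8B, 1-aligned)
65..67  c  (2B, 1-aligned)
67..71  m10  (4B, 1-aligned)
sizeof = 71, alignof = 1
array of 19: 19 × 71 = 1349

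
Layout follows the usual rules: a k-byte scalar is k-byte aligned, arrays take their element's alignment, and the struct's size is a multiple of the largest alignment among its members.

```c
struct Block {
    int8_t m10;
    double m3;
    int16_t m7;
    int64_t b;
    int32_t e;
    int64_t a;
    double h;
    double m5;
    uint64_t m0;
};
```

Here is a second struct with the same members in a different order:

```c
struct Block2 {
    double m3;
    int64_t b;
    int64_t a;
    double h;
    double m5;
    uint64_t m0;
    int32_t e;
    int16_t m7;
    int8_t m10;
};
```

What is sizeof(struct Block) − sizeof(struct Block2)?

16

@0: m10 [1B, align 1] → 1
+7 pad (align 8)
@8: m3 [8B, align 8] → 16
@16: m7 [2B, align 2] → 18
+6 pad (align 8)
@24: b [8B, align 8] → 32
@32: e [4B, align 4] → 36
+4 pad (align 8)
@40: a [8B, align 8] → 48
@48: h [8B, align 8] → 56
@56: m5 [8B, align 8] → 64
@64: m0 [8B, align 8] → 72
size 72, align 8
— Block2 —
@0: m3 [8B, align 8] → 8
@8: b [8B, align 8] → 16
@16: a [8B, align 8] → 24
@24: h [8B, align 8] → 32
@32: m5 [8B, align 8] → 40
@40: m0 [8B, align 8] → 48
@48: e [4B, align 4] → 52
@52: m7 [2B, align 2] → 54
@54: m10 [1B, align 1] → 55
+1 tail pad (align 8)
size 56, align 8
72 − 56 = 16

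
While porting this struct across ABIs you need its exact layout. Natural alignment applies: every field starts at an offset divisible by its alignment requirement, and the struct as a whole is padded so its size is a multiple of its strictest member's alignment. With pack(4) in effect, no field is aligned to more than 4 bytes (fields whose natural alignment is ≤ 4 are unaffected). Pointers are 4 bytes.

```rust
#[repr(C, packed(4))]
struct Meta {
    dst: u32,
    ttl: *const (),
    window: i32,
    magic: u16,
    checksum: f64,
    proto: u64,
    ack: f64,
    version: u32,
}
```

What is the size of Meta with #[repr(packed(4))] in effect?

44

0..4  dst  (4B, 4-aligned)
4..8  ttl  (4B, 4-aligned)
8..12  window  (4B, 4-aligned)
12..14  magic  (2B, 2-aligned)
14..16  -- padding (2B)
16..24  checksum  (8B, 4-aligned)
24..32  proto  (8B, 4-aligned)
32..40  ack  (8B, 4-aligned)
40..44  version  (4B, 4-aligned)
sizeof = 44, alignof = 4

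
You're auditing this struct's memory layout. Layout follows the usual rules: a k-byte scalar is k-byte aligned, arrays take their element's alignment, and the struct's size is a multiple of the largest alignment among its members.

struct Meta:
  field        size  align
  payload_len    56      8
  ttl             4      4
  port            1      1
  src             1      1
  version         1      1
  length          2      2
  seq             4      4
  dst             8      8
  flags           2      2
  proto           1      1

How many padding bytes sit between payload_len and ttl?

0..56  payload_len  (56B, 8-aligned)
56..60  ttl  (4B, 4-aligned)

0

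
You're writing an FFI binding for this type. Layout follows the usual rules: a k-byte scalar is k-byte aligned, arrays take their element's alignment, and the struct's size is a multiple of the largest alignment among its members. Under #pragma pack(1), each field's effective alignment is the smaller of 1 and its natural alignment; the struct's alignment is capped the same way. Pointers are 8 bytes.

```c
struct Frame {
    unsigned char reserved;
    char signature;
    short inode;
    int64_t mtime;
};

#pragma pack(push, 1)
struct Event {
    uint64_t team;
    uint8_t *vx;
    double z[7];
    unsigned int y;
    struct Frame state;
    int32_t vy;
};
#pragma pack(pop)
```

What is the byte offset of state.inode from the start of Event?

78

Frame: reserved at 0 (size 1, align 1) → ends 1; signature at 1 (size 1, align 1) → ends 2; inode at 2 (size 2, align 2) → ends 4; pad 4 to align 8 for mtime; mtime at 8 (size 8, align 8) → ends 16; total 16 bytes, alignment 8
team at 0 (size 8, align 1) → ends 8
vx at 8 (size 8, align 1) → ends 16
z at 16 (size 56, align 1) → ends 72
y at 72 (size 4, align 1) → ends 76
state at 76 (size 16, align 1) → ends 92
within Frame: inode at 2
76 + 2 = 78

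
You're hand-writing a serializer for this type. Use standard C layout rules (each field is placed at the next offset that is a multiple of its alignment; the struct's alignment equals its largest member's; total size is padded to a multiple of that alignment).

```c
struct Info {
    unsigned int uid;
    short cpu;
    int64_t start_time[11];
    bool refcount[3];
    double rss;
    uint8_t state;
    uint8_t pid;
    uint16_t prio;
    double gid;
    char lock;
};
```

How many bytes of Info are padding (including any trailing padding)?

18

uid at 0 (size 4, align 4) → ends 4
cpu at 4 (size 2, align 2) → ends 6
pad 2 to align 8 for start_time
start_time at 8 (size 88, align 8) → ends 96
refcount at 96 (size 3, align 1) → ends 99
pad 5 to align 8 for rss
rss at 104 (size 8, align 8) → ends 112
state at 112 (size 1, align 1) → ends 113
pid at 113 (size 1, align 1) → ends 114
prio at 114 (size 2, align 2) → ends 116
pad 4 to align 8 for gid
gid at 120 (size 8, align 8) → ends 128
lock at 128 (size 1, align 1) → ends 129
tail pad 7 to reach multiple of 8
total 136 bytes, alignment 8
data bytes 118, size 136 → padding 18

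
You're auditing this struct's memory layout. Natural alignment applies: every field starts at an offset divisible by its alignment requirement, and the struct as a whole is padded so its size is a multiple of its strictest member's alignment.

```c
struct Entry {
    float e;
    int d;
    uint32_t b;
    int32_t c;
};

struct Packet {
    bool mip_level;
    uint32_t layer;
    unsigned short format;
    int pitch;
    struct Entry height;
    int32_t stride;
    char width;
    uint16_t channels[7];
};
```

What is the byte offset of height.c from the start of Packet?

Entry: 0..4  e  (4B, 4-aligned); 4..8  d  (4B, 4-aligned); 8..12  b  (4B, 4-aligned); 12..16  c  (4B, 4-aligned); sizeof = 16, alignof = 4
0..1  mip_level  (1B, 1-aligned)
1..4  -- padding (3B)
4..8  layer  (4B, 4-aligned)
8..10  format  (2B, 2-aligned)
10..12  -- padding (2B)
12..16  pitch  (4B, 4-aligned)
16..32  height  (16B, 4-aligned)
within Entry: c at 12
16 + 12 = 28

28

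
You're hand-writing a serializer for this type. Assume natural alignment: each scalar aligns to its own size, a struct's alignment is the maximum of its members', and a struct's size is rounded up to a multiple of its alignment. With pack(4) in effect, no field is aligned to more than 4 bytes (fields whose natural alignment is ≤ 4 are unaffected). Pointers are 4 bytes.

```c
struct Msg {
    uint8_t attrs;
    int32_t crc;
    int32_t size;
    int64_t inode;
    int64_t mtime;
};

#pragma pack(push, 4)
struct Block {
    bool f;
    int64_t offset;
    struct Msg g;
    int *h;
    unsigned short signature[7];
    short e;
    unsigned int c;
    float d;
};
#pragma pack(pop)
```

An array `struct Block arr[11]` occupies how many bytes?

792

Msg: 0..1  attrs  (1B, 1-aligned); 1..4  -- padding (3B); 4..8  crc  (4B, 4-aligned); 8..12  size  (4B, 4-aligned); 12..16  -- padding (4B); 16..24  inode  (8B, 8-aligned); 24..32  mtime  (8B, 8-aligned); sizeof = 32, alignof = 8
0..1  f  (1B, 1-aligned)
1..4  -- padding (3B)
4..12  offset  (8B, 4-aligned)
12..44  g  (32B, 4-aligned)
44..48  h  (4B, 4-aligned)
48..62  signature  (14B, 2-aligned)
62..64  e  (2B, 2-aligned)
64..68  c  (4B, 4-aligned)
68..72  d  (4B, 4-aligned)
sizeof = 72, alignof = 4
array of 11: 11 × 72 = 792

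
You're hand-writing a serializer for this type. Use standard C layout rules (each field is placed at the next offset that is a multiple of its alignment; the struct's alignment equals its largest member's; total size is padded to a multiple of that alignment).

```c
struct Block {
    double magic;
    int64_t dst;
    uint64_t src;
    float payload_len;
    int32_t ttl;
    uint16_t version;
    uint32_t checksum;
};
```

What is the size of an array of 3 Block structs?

120

0..8  magic  (8B, 8-aligned)
8..16  dst  (8B, 8-aligned)
16..24  src  (8B, 8-aligned)
24..28  payload_len  (4B, 4-aligned)
28..32  ttl  (4B, 4-aligned)
32..34  version  (2B, 2-aligned)
34..36  -- padding (2B)
36..40  checksum  (4B, 4-aligned)
sizeof = 40, alignof = 8
array of 3: 3 × 40 = 120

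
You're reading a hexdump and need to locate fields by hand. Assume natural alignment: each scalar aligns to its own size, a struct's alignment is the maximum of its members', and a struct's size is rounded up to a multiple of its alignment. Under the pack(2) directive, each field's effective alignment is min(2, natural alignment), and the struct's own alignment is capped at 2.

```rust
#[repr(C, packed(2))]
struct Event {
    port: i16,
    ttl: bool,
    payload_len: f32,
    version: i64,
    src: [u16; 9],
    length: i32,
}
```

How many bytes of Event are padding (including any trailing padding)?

1

port at 0 (size 2, align 2) → ends 2
ttl at 2 (size 1, align 1) → ends 3
pad 1 to align 2 for payload_len
payload_len at 4 (size 4, align 2) → ends 8
version at 8 (size 8, align 2) → ends 16
src at 16 (size 18, align 2) → ends 34
length at 34 (size 4, align 2) → ends 38
total 38 bytes, alignment 2
data bytes 37, size 38 → padding 1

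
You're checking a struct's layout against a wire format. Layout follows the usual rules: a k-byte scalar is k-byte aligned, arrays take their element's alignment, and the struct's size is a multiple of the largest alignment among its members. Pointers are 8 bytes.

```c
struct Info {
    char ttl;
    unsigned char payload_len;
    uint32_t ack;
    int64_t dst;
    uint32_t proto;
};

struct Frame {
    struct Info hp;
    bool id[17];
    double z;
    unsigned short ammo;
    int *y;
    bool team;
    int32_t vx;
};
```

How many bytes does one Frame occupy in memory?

Info: ttl at 0 (size 1, align 1) → ends 1; payload_len at 1 (size 1, align 1) → ends 2; pad 2 to align 4 for ack; ack at 4 (size 4, align 4) → ends 8; dst at 8 (size 8, align 8) → ends 16; proto at 16 (size 4, align 4) → ends 20; tail pad 4 to reach multiple of 8; total 24 bytes, alignment 8
hp at 0 (size 24, align 8) → ends 24
id at 24 (size 17, align 1) → ends 41
pad 7 to align 8 for z
z at 48 (size 8, align 8) → ends 56
ammo at 56 (size 2, align 2) → ends 58
pad 6 to align 8 for y
y at 64 (size 8, align 8) → ends 72
team at 72 (size 1, align 1) → ends 73
pad 3 to align 4 for vx
vx at 76 (size 4, align 4) → ends 80
total 80 bytes, alignment 8

80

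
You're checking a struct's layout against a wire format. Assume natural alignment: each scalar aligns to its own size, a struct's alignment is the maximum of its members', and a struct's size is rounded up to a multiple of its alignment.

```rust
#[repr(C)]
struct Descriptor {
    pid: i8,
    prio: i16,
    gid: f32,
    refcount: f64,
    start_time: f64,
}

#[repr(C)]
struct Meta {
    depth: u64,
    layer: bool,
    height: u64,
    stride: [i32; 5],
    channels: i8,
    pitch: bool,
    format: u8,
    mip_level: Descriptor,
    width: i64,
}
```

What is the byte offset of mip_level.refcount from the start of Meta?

56

Descriptor: pid at 0 (size 1, align 1) → ends 1; pad 1 to align 2 for prio; prio at 2 (size 2, align 2) → ends 4; gid at 4 (size 4, align 4) → ends 8; refcount at 8 (size 8, align 8) → ends 16; start_time at 16 (size 8, align 8) → ends 24; total 24 bytes, alignment 8
depth at 0 (size 8, align 8) → ends 8
layer at 8 (size 1, align 1) → ends 9
pad 7 to align 8 for height
height at 16 (size 8, align 8) → ends 24
stride at 24 (size 20, align 4) → ends 44
channels at 44 (size 1, align 1) → ends 45
pitch at 45 (size 1, align 1) → ends 46
format at 46 (size 1, align 1) → ends 47
pad 1 to align 8 for mip_level
mip_level at 48 (size 24, align 8) → ends 72
within Descriptor: refcount at 8
48 + 8 = 56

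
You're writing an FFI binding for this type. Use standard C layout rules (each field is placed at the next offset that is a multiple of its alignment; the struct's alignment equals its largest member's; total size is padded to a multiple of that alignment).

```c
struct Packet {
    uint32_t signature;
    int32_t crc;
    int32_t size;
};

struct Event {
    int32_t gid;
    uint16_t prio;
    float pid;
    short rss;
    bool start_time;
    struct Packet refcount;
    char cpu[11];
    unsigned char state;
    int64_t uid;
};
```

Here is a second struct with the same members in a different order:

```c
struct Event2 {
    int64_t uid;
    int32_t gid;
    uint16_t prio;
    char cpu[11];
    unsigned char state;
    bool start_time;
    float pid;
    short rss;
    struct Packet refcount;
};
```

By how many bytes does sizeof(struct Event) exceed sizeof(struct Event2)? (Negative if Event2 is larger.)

Packet: @0: signature [4B, align 4] → 4; @4: crc [4B, align 4] → 8; @8: size [4B, align 4] → 12; size 12, align 4
@0: gid [4B, align 4] → 4
@4: prio [2B, align 2] → 6
+2 pad (align 4)
@8: pid [4B, align 4] → 12
@12: rss [2B, align 2] → 14
@14: start_time [1B, align 1] → 15
+1 pad (align 4)
@16: refcount [12B, align 4] → 28
@28: cpu [11B, align 1] → 39
@39: state [1B, align 1] → 40
@40: uid [8B, align 8] → 48
size 48, align 8
— Event2 —
@0: uid [8B, align 8] → 8
@8: gid [4B, align 4] → 12
@12: prio [2B, align 2] → 14
@14: cpu [11B, align 1] → 25
@25: state [1B, align 1] → 26
@26: start_time [1B, align 1] → 27
+1 pad (align 4)
@28: pid [4B, align 4] → 32
@32: rss [2B, align 2] → 34
+2 pad (align 4)
@36: refcount [12B, align 4] → 48
size 48, align 8
48 − 48 = 0

0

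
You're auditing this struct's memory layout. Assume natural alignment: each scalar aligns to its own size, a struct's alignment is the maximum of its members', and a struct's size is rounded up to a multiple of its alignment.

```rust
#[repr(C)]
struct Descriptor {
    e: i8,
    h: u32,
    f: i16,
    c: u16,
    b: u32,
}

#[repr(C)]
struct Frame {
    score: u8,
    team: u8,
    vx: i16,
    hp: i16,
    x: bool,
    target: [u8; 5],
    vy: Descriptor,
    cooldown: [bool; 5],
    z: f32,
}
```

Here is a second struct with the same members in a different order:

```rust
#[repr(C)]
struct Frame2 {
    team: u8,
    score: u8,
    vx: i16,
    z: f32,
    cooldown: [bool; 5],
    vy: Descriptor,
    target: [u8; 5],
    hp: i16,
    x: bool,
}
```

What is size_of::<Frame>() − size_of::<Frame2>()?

Descriptor: 0..1  e  (1B, 1-aligned); 1..4  -- padding (3B); 4..8  h  (4B, 4-aligned); 8..10  f  (2B, 2-aligned); 10..12  c  (2B, 2-aligned); 12..16  b  (4B, 4-aligned); sizeof = 16, alignof = 4
0..1  score  (1B, 1-aligned)
1..2  team  (1B, 1-aligned)
2..4  vx  (2B, 2-aligned)
4..6  hp  (2B, 2-aligned)
6..7  x  (1B, 1-aligned)
7..12  target  (5B, 1-aligned)
12..28  vy  (16B, 4-aligned)
28..33  cooldown  (5B, 1-aligned)
33..36  -- padding (3B)
36..40  z  (4B, 4-aligned)
sizeof = 40, alignof = 4
— Frame2 —
0..1  team  (1B, 1-aligned)
1..2  score  (1B, 1-aligned)
2..4  vx  (2B, 2-aligned)
4..8  z  (4B, 4-aligned)
8..13  cooldown  (5B, 1-aligned)
13..16  -- padding (3B)
16..32  vy  (16B, 4-aligned)
32..37  target  (5B, 1-aligned)
37..38  -- padding (1B)
38..40  hp  (2B, 2-aligned)
40..41  x  (1B, 1-aligned)
41..44  -- tail padding (3B)
sizeof = 44, alignof = 4
40 − 44 = -4

-4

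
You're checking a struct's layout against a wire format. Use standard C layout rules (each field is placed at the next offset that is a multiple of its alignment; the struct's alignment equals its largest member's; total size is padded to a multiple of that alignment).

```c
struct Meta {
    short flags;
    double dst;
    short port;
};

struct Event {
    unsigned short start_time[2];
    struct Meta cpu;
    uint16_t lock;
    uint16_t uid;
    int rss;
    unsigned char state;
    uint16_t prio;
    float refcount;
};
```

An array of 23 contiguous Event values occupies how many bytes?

1104

Meta: @0: flags [2B, align 2] → 2; +6 pad (align 8); @8: dst [8B, align 8] → 16; @16: port [2B, align 2] → 18; +6 tail pad (align 8); size 24, align 8
@0: start_time [4B, align 2] → 4
+4 pad (align 8)
@8: cpu [24B, align 8] → 32
@32: lock [2B, align 2] → 34
@34: uid [2B, align 2] → 36
@36: rss [4B, align 4] → 40
@40: state [1B, align 1] → 41
+1 pad (align 2)
@42: prio [2B, align 2] → 44
@44: refcount [4B, align 4] → 48
size 48, align 8
array of 23: 23 × 48 = 1104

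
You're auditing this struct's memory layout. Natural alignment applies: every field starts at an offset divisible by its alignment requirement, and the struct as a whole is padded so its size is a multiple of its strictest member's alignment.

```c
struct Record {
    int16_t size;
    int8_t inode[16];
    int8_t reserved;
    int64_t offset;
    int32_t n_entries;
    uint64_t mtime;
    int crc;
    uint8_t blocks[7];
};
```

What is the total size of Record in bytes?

64

0..2  size  (2B, 2-aligned)
2..18  inode  (16B, 1-aligned)
18..19  reserved  (1B, 1-aligned)
19..24  -- padding (5B)
24..32  offset  (8B, 8-aligned)
32..36  n_entries  (4B, 4-aligned)
36..40  -- padding (4B)
40..48  mtime  (8B, 8-aligned)
48..52  crc  (4B, 4-aligned)
52..59  blocks  (7B, 1-aligned)
59..64  -- tail padding (5B)
sizeof = 64, alignof = 8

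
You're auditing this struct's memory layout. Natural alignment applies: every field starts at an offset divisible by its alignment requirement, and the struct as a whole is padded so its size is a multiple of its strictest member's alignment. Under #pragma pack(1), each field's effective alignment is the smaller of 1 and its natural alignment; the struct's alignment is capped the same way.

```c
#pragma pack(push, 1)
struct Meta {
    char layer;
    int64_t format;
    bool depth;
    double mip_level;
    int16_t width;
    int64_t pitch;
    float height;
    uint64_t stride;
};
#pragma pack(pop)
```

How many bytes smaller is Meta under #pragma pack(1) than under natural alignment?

24

natural layout:
  @0: layer [1B, align 1] → 1
  +7 pad (align 8)
  @8: format [8B, align 8] → 16
  @16: depth [1B, align 1] → 17
  +7 pad (align 8)
  @24: mip_level [8B, align 8] → 32
  @32: width [2B, align 2] → 34
  +6 pad (align 8)
  @40: pitch [8B, align 8] → 48
  @48: height [4B, align 4] → 52
  +4 pad (align 8)
  @56: stride [8B, align 8] → 64
  size 64, align 8
packed(1) layout:
  @0: layer [1B, align 1] → 1
  @1: format [8B, align 1] → 9
  @9: depth [1B, align 1] → 10
  @10: mip_level [8B, align 1] → 18
  @18: width [2B, align 1] → 20
  @20: pitch [8B, align 1] → 28
  @28: height [4B, align 1] → 32
  @32: stride [8B, align 1] → 40
  size 40, align 1
64 − 40 = 24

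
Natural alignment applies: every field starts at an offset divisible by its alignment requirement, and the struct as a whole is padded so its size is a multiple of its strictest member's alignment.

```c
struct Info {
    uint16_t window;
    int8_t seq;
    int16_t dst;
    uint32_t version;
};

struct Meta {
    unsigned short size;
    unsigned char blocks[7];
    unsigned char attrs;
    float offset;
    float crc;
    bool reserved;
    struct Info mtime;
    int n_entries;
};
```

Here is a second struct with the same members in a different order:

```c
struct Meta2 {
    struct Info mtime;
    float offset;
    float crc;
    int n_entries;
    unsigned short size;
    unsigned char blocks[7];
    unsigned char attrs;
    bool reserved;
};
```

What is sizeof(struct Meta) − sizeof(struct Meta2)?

Info: 0..2  window  (2B, 2-aligned); 2..3  seq  (1B, 1-aligned); 3..4  -- padding (1B); 4..6  dst  (2B, 2-aligned); 6..8  -- padding (2B); 8..12  version  (4B, 4-aligned); sizeof = 12, alignof = 4
0..2  size  (2B, 2-aligned)
2..9  blocks  (7B, 1-aligned)
9..10  attrs  (1B, 1-aligned)
10..12  -- padding (2B)
12..16  offset  (4B, 4-aligned)
16..20  crc  (4B, 4-aligned)
20..21  reserved  (1B, 1-aligned)
21..24  -- padding (3B)
24..36  mtime  (12B, 4-aligned)
36..40  n_entries  (4B, 4-aligned)
sizeof = 40, alignof = 4
— Meta2 —
0..12  mtime  (12B, 4-aligned)
12..16  offset  (4B, 4-aligned)
16..20  crc  (4B, 4-aligned)
20..24  n_entries  (4B, 4-aligned)
24..26  size  (2B, 2-aligned)
26..33  blocks  (7B, 1-aligned)
33..34  attrs  (1B, 1-aligned)
34..35  reserved  (1B, 1-aligned)
35..36  -- tail padding (1B)
sizeof = 36, alignof = 4
40 − 36 = 4

4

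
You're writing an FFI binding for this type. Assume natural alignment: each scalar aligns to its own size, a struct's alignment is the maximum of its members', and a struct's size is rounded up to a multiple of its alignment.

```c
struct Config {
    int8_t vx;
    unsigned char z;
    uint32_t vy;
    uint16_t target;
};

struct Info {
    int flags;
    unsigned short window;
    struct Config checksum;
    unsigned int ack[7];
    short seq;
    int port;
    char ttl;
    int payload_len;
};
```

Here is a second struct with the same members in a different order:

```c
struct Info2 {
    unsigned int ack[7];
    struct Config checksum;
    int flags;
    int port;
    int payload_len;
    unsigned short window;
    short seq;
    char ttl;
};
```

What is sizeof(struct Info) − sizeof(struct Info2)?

4

Config: vx at 0 (size 1, align 1) → ends 1; z at 1 (size 1, align 1) → ends 2; pad 2 to align 4 for vy; vy at 4 (size 4, align 4) → ends 8; target at 8 (size 2, align 2) → ends 10; tail pad 2 to reach multiple of 4; total 12 bytes, alignment 4
flags at 0 (size 4, align 4) → ends 4
window at 4 (size 2, align 2) → ends 6
pad 2 to align 4 for checksum
checksum at 8 (size 12, align 4) → ends 20
ack at 20 (size 28, align 4) → ends 48
seq at 48 (size 2, align 2) → ends 50
pad 2 to align 4 for port
port at 52 (size 4, align 4) → ends 56
ttl at 56 (size 1, align 1) → ends 57
pad 3 to align 4 for payload_len
payload_len at 60 (size 4, align 4) → ends 64
total 64 bytes, alignment 4
— Info2 —
ack at 0 (size 28, align 4) → ends 28
checksum at 28 (size 12, align 4) → ends 40
flags at 40 (size 4, align 4) → ends 44
port at 44 (size 4, align 4) → ends 48
payload_len at 48 (size 4, align 4) → ends 52
window at 52 (size 2, align 2) → ends 54
seq at 54 (size 2, align 2) → ends 56
ttl at 56 (size 1, align 1) → ends 57
tail pad 3 to reach multiple of 4
total 60 bytes, alignment 4
64 − 60 = 4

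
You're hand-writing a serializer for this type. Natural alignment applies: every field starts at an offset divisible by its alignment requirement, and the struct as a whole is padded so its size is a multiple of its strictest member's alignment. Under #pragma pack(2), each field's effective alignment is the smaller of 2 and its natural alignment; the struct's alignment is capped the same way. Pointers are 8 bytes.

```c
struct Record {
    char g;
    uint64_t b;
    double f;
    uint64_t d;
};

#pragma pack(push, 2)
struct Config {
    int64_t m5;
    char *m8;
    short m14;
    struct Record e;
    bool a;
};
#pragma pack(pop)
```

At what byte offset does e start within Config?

18

Record: @0: g [1B, align 1] → 1; +7 pad (align 8); @8: b [8B, align 8] → 16; @16: f [8B, align 8] → 24; @24: d [8B, align 8] → 32; size 32, align 8
@0: m5 [8B, align 2] → 8
@8: m8 [8B, align 2] → 16
@16: m14 [2B, align 2] → 18
@18: e [32B, align 2] → 50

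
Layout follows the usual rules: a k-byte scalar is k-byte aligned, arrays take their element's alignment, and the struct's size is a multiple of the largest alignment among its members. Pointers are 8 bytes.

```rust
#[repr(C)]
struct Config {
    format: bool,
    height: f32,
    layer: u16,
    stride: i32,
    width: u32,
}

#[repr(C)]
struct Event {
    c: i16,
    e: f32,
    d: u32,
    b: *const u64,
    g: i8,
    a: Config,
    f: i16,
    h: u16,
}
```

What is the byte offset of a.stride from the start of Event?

Config: 0..1  format  (1B, 1-aligned); 1..4  -- padding (3B); 4..8  height  (4B, 4-aligned); 8..10  layer  (2B, 2-aligned); 10..12  -- padding (2B); 12..16  stride  (4B, 4-aligned); 16..20  width  (4B, 4-aligned); sizeof = 20, alignof = 4
0..2  c  (2B, 2-aligned)
2..4  -- padding (2B)
4..8  e  (4B, 4-aligned)
8..12  d  (4B, 4-aligned)
12..16  -- padding (4B)
16..24  b  (8B, 8-aligned)
24..25  g  (1B, 1-aligned)
25..28  -- padding (3B)
28..48  a  (20B, 4-aligned)
within Config: stride at 12
28 + 12 = 40

40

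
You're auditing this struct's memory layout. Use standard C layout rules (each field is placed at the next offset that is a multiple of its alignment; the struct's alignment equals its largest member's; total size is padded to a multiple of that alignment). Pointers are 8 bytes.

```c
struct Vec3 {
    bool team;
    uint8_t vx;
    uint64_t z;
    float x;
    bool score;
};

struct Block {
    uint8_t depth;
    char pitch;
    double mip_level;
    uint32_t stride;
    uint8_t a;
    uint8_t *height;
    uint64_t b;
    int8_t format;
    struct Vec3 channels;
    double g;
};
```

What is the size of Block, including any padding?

80

Vec3: @0: team [1B, align 1] → 1; @1: vx [1B, align 1] → 2; +6 pad (align 8); @8: z [8B, align 8] → 16; @16: x [4B, align 4] → 20; @20: score [1B, align 1] → 21; +3 tail pad (align 8); size 24, align 8
@0: depth [1B, align 1] → 1
@1: pitch [1B, align 1] → 2
+6 pad (align 8)
@8: mip_level [8B, align 8] → 16
@16: stride [4B, align 4] → 20
@20: a [1B, align 1] → 21
+3 pad (align 8)
@24: height [8B, align 8] → 32
@32: b [8B, align 8] → 40
@40: format [1B, align 1] → 41
+7 pad (align 8)
@48: channels [24B, align 8] → 72
@72: g [8B, align 8] → 80
size 80, align 8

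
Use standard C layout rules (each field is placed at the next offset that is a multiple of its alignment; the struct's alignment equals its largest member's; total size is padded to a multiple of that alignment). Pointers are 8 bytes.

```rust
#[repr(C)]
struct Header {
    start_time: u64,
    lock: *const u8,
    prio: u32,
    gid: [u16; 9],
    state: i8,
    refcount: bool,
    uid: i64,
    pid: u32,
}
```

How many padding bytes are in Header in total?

4

0..8  start_time  (8B, 8-aligned)
8..16  lock  (8B, 8-aligned)
16..20  prio  (4B, 4-aligned)
20..38  gid  (18B, 2-aligned)
38..39  state  (1B, 1-aligned)
39..40  refcount  (1B, 1-aligned)
40..48  uid  (8B, 8-aligned)
48..52  pid  (4B, 4-aligned)
52..56  -- tail padding (4B)
sizeof = 56, alignof = 8
data bytes 52, size 56 → padding 4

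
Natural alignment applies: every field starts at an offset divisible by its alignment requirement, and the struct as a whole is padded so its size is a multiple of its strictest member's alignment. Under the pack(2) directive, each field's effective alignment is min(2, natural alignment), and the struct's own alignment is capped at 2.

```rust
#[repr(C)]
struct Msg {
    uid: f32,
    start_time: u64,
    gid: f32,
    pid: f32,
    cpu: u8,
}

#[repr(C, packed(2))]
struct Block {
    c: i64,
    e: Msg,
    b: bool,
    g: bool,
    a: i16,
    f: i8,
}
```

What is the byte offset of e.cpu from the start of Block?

Msg: uid at 0 (size 4, align 4) → ends 4; pad 4 to align 8 for start_time; start_time at 8 (size 8, align 8) → ends 16; gid at 16 (size 4, align 4) → ends 20; pid at 20 (size 4, align 4) → ends 24; cpu at 24 (size 1, align 1) → ends 25; tail pad 7 to reach multiple of 8; total 32 bytes, alignment 8
c at 0 (size 8, align 2) → ends 8
e at 8 (size 32, align 2) → ends 40
within Msg: cpu at 24
8 + 24 = 32

32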